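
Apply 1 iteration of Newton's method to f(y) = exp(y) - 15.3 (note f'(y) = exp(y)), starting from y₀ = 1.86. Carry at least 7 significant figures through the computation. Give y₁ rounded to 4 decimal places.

y_0 = 1.860000: f = -8.876263, f' = 6.423737 → y_1 = 1.860000 - (-8.876263)/(6.423737) = 3.241791

3.2418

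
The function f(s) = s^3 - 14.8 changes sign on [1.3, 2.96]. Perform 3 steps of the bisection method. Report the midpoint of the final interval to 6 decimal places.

f(1.300000) = -12.603000, f(2.960000) = 11.134336 (opposite signs)
step 1: m = 2.130000, f(m) = -5.136403 < 0 → root in [2.130000, 2.960000]
step 2: m = 2.545000, f(m) = 1.684029 > 0 → root in [2.130000, 2.545000]
step 3: m = 2.337500, f(m) = -2.028119 < 0 → root in [2.337500, 2.545000]
Midpoint of [2.337500, 2.545000] = 2.441250

2.441250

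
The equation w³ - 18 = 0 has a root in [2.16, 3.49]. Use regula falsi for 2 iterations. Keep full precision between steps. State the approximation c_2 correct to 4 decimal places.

2.5832

f(2.160000) = -7.922304, f(3.490000) = 24.508549
step 1: c = 2.484896, f(c) = -2.656487 < 0 → new bracket [2.484896, 3.490000]
step 2: c = 2.583186, f(c) = -0.762786 < 0 → new bracket [2.583186, 3.490000]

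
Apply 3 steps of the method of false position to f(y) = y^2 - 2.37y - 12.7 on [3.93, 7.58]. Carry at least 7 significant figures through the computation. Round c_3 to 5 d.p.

4.92009

f(3.930000) = -6.569200, f(7.580000) = 26.791800
step 1: c = 4.648731, f(c) = -2.106794 < 0 → new bracket [4.648731, 7.580000]
step 2: c = 4.862429, f(c) = -0.580740 < 0 → new bracket [4.862429, 7.580000]
step 3: c = 4.920086, f(c) = -0.153361 < 0 → new bracket [4.920086, 7.580000]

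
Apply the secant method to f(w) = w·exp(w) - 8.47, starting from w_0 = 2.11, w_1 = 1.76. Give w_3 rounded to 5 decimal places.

1.64374

f(w_0) = 8.933789, f(w_1) = 1.759890
w_2 = 1.760000 - (1.759890)·(1.760000 - 2.110000)/(1.759890 - (8.933789)) = 1.674139; f(w_2) = 0.460186
w_3 = 1.674139 - (0.460186)·(1.674139 - 1.760000)/(0.460186 - (1.759890)) = 1.643738; f(w_3) = 0.035476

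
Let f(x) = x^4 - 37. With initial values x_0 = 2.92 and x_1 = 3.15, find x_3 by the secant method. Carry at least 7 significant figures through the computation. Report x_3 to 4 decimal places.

Secant update: x_(k+1) = x_k − f(x_k)·(x_k − x_(k-1))/(f(x_k) − f(x_(k-1))).
f(x_0) = 35.699497, f(x_1) = 61.456006
x_2 = 3.150000 - (61.456006)·(3.150000 - 2.920000)/(61.456006 - (35.699497)) = 2.601211; f(x_2) = 8.782818
x_3 = 2.601211 - (8.782818)·(2.601211 - 3.150000)/(8.782818 - (61.456006)) = 2.509705; f(x_3) = 2.672624

2.5097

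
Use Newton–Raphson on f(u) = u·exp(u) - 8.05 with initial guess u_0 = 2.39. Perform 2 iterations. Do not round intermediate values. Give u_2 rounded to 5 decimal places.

f'(u) = (u + 1)·exp(u)
u_0 = 2.390000: f = 18.033251, f' = 36.996744 → u_1 = 2.390000 - (18.033251)/(36.996744) = 1.902572
u_1 = 1.902572: f = 4.703154, f' = 19.456266 → u_2 = 1.902572 - (4.703154)/(19.456266) = 1.660842

1.66084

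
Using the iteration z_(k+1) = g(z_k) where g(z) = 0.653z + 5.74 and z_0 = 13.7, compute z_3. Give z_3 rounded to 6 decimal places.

z_1 = g(13.700000) = 14.686100
z_2 = g(14.686100) = 15.330023
z_3 = g(15.330023) = 15.750505

15.750505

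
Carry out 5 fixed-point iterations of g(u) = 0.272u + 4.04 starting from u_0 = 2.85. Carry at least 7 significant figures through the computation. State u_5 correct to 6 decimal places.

5.545432

u_1 = g(2.850000) = 4.815200
u_2 = g(4.815200) = 5.349734
u_3 = g(5.349734) = 5.495128
u_4 = g(5.495128) = 5.534675
u_5 = g(5.534675) = 5.545432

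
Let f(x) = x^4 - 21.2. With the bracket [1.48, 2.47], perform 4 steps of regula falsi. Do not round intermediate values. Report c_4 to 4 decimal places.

False-position update: c = (a·f(b) − b·f(a))/(f(b) − f(a)); replace the endpoint whose sign matches f(c).
f(1.480000) = -16.402148, f(2.470000) = 16.020981
step 1: c = 1.980819, f(c) = -5.805011 < 0 → new bracket [1.980819, 2.470000]
step 2: c = 2.110926, f(c) = -1.344004 < 0 → new bracket [2.110926, 2.470000]
step 3: c = 2.138717, f(c) = -0.277515 < 0 → new bracket [2.138717, 2.470000]
step 4: c = 2.144358, f(c) = -0.055912 < 0 → new bracket [2.144358, 2.470000]

2.1444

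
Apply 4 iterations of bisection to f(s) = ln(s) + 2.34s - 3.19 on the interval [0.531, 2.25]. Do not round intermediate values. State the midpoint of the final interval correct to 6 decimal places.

1.229344

f(0.531000) = -2.580453, f(2.250000) = 2.885930 (opposite signs)
step 1: m = 1.390500, f(m) = 0.393433 > 0 → root in [0.531000, 1.390500]
step 2: m = 0.960750, f(m) = -0.981886 < 0 → root in [0.960750, 1.390500]
step 3: m = 1.175625, f(m) = -0.277238 < 0 → root in [1.175625, 1.390500]
step 4: m = 1.283063, f(m) = 0.061616 > 0 → root in [1.175625, 1.283063]
Midpoint of [1.175625, 1.283063] = 1.229344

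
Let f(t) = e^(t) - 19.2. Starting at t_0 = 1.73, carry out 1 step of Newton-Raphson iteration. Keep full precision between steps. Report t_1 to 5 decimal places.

4.13386

f'(t) = e^(t)
t_0 = 1.730000: f = -13.559346, f' = 5.640654 → t_1 = 1.730000 - (-13.559346)/(5.640654) = 4.133861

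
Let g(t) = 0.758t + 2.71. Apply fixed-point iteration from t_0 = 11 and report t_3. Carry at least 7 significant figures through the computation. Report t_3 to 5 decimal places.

11.11196

t_1 = g(11.000000) = 11.048000
t_2 = g(11.048000) = 11.084384
t_3 = g(11.084384) = 11.111963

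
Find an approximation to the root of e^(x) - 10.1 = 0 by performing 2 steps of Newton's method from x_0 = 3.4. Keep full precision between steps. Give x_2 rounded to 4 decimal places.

f'(x) = e^(x)
x_0 = 3.400000: f = 19.864100, f' = 29.964100 → x_1 = 3.400000 - (19.864100)/(29.964100) = 2.737070
x_1 = 2.737070: f = 5.341675, f' = 15.441675 → x_2 = 2.737070 - (5.341675)/(15.441675) = 2.391144

2.3911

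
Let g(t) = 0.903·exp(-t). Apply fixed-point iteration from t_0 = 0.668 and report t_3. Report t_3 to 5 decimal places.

t_1 = g(0.668000) = 0.462998
t_2 = g(0.462998) = 0.568343
t_3 = g(0.568343) = 0.511516

0.51152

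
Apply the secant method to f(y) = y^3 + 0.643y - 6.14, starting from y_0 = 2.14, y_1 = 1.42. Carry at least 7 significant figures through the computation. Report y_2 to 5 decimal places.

1.64998

f(y_0) = 5.036364, f(y_1) = -2.363652
y_2 = 1.420000 - (-2.363652)·(1.420000 - 2.140000)/(-2.363652 - (5.036364)) = 1.649976; f(y_2) = -0.587132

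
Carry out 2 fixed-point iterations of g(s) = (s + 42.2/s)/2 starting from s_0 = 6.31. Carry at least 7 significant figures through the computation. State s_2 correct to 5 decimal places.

6.49615

s_1 = g(6.310000) = 6.498899
s_2 = g(6.498899) = 6.496153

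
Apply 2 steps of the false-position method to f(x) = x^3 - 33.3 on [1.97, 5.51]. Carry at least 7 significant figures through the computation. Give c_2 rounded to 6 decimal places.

False-position update: c = (a·f(b) − b·f(a))/(f(b) − f(a)); replace the endpoint whose sign matches f(c).
f(1.970000) = -25.654627, f(5.510000) = 133.984151
step 1: c = 2.538893, f(c) = -16.934353 < 0 → new bracket [2.538893, 5.510000]
step 2: c = 2.872277, f(c) = -9.603793 < 0 → new bracket [2.872277, 5.510000]

2.872277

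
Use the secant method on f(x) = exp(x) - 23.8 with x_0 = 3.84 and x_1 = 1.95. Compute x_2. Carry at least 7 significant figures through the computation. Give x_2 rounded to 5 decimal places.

f(x_0) = 22.725474, f(x_1) = -16.771312
x_2 = 1.950000 - (-16.771312)·(1.950000 - 3.840000)/(-16.771312 - (22.725474)) = 2.752541; f(x_2) = -8.117574

2.75254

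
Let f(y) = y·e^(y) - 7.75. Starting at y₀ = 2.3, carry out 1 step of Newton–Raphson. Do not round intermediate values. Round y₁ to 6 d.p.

1.838487

f'(y) = (y + 1)·e^(y)
y_0 = 2.300000: f = 15.190620, f' = 32.914802 → y_1 = 2.300000 - (15.190620)/(32.914802) = 1.838487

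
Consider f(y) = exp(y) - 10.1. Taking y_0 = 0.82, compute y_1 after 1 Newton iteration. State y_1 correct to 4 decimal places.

4.2684

f'(y) = exp(y)
y_0 = 0.820000: f = -7.829500, f' = 2.270500 → y_1 = 0.820000 - (-7.829500)/(2.270500) = 4.268360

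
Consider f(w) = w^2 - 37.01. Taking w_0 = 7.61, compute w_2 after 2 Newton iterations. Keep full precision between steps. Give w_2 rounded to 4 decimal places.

Newton update: w ← w − f(w)/f'(w).
f'(w) = 2w
w_0 = 7.610000: f = 20.902100, f' = 15.220000 → w_1 = 7.610000 - (20.902100)/(15.220000) = 6.236669
w_1 = 6.236669: f = 1.886038, f' = 12.473338 → w_2 = 6.236669 - (1.886038)/(12.473338) = 6.085463

6.0855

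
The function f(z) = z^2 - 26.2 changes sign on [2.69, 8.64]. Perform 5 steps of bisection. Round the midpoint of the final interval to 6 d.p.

5.200156

f(2.690000) = -18.963900, f(8.640000) = 48.449600 (opposite signs)
step 1: m = 5.665000, f(m) = 5.892225 > 0 → root in [2.690000, 5.665000]
step 2: m = 4.177500, f(m) = -8.748494 < 0 → root in [4.177500, 5.665000]
step 3: m = 4.921250, f(m) = -1.981298 < 0 → root in [4.921250, 5.665000]
step 4: m = 5.293125, f(m) = 1.817172 > 0 → root in [4.921250, 5.293125]
step 5: m = 5.107188, f(m) = -0.116636 < 0 → root in [5.107188, 5.293125]
Midpoint of [5.107188, 5.293125] = 5.200156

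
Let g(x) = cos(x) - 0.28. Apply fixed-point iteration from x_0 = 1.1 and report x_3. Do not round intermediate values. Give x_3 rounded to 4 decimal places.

x_1 = g(1.100000) = 0.173596
x_2 = g(0.173596) = 0.704970
x_3 = g(0.704970) = 0.481631

0.4816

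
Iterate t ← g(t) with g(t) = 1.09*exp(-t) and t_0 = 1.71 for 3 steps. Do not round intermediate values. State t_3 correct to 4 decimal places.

t_1 = g(1.710000) = 0.197144
t_2 = g(0.197144) = 0.894969
t_3 = g(0.894969) = 0.445396

0.4454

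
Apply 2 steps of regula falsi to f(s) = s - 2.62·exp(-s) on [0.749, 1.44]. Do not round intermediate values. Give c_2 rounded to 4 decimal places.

f(0.749000) = -0.489839, f(1.440000) = 0.819249
step 1: c = 1.007561, f(c) = 0.050976 > 0 → new bracket [0.749000, 1.007561]
step 2: c = 0.983189, f(c) = 0.003005 > 0 → new bracket [0.749000, 0.983189]

0.9832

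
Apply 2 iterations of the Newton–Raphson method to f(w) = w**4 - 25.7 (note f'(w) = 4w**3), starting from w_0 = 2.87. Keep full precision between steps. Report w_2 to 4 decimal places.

2.2692

Newton update: w ← w − f(w)/f'(w).
w_0 = 2.870000: f = 42.146522, f' = 94.559612 → w_1 = 2.870000 - (42.146522)/(94.559612) = 2.424286
w_1 = 2.424286: f = 8.841053, f' = 56.991708 → w_2 = 2.424286 - (8.841053)/(56.991708) = 2.269157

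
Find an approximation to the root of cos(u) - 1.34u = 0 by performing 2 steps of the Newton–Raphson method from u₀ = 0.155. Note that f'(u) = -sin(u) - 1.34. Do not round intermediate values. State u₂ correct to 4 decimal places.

0.6121

Newton update: u ← u − f(u)/f'(u).
u_0 = 0.155000: f = 0.780312, f' = -1.494380 → u_1 = 0.155000 - (0.780312)/(-1.494380) = 0.677164
u_1 = 0.677164: f = -0.128047, f' = -1.966585 → u_2 = 0.677164 - (-0.128047)/(-1.966585) = 0.612053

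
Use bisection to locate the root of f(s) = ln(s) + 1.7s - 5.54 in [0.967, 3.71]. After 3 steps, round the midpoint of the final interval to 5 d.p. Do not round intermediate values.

2.50994

f(0.967000) = -3.929657, f(3.710000) = 2.078032 (opposite signs)
step 1: m = 2.338500, f(m) = -0.715040 < 0 → root in [2.338500, 3.710000]
step 2: m = 3.024250, f(m) = 0.707888 > 0 → root in [2.338500, 3.024250]
step 3: m = 2.681375, f(m) = 0.004667 > 0 → root in [2.338500, 2.681375]
Midpoint of [2.338500, 2.681375] = 2.509937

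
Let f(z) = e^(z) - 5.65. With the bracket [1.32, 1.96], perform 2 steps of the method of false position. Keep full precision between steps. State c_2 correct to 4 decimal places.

1.7263

f(1.320000) = -1.906579, f(1.960000) = 1.449327
step 1: c = 1.683601, f(c) = -0.265088 < 0 → new bracket [1.683601, 1.960000]
step 2: c = 1.726339, f(c) = -0.029961 < 0 → new bracket [1.726339, 1.960000]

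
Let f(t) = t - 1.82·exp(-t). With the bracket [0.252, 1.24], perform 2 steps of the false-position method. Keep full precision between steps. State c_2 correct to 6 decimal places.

f(0.252000) = -1.162585, f(1.240000) = 0.713321
step 1: c = 0.864309, f(c) = 0.097466 > 0 → new bracket [0.252000, 0.864309]
step 2: c = 0.816947, f(c) = 0.012910 > 0 → new bracket [0.252000, 0.816947]

0.816947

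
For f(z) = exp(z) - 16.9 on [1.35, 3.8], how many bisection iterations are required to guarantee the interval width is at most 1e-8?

Initial width b − a = 3.8 − 1.35 = 2.450000.
After n steps the width is (b−a)/2^n; need (b−a)/2^n ≤ 1e-8.
So n ≥ log₂(2.450000/1e-8) = log₂(245000000.0000) ≈ 27.8682.
Hence n = 28.

28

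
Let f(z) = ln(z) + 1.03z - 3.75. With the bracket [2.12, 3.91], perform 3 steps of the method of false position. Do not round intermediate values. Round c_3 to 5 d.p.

2.68273

f(2.120000) = -0.814984, f(3.910000) = 1.640837
step 1: c = 2.714026, f(c) = 0.043880 > 0 → new bracket [2.120000, 2.714026]
step 2: c = 2.683677, f(c) = 0.001375 > 0 → new bracket [2.120000, 2.683677]
step 3: c = 2.682727, f(c) = 0.000043 > 0 → new bracket [2.120000, 2.682727]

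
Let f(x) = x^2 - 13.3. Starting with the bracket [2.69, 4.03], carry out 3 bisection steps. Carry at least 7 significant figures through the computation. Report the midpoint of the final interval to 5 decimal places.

f(2.690000) = -6.063900, f(4.030000) = 2.940900 (opposite signs)
step 1: m = 3.360000, f(m) = -2.010400 < 0 → root in [3.360000, 4.030000]
step 2: m = 3.695000, f(m) = 0.353025 > 0 → root in [3.360000, 3.695000]
step 3: m = 3.527500, f(m) = -0.856744 < 0 → root in [3.527500, 3.695000]
Midpoint of [3.527500, 3.695000] = 3.611250

3.61125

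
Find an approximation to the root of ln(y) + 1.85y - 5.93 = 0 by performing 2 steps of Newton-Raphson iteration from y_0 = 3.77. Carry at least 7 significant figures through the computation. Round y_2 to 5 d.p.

Newton update: y ← y − f(y)/f'(y).
f'(y) = 1/y + 1.85
y_0 = 3.770000: f = 2.371575, f' = 2.115252 → y_1 = 3.770000 - (2.371575)/(2.115252) = 2.648822
y_1 = 2.648822: f = -0.055565, f' = 2.227526 → y_2 = 2.648822 - (-0.055565)/(2.227526) = 2.673766

2.67377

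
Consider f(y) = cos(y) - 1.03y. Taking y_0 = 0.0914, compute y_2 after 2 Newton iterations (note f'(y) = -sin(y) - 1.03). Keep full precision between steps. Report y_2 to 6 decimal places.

0.731332

Newton update: y ← y − f(y)/f'(y).
y_0 = 0.091400: f = 0.901684, f' = -1.121273 → y_1 = 0.091400 - (0.901684)/(-1.121273) = 0.895561
y_1 = 0.895561: f = -0.297347, f' = -1.810560 → y_2 = 0.895561 - (-0.297347)/(-1.810560) = 0.731332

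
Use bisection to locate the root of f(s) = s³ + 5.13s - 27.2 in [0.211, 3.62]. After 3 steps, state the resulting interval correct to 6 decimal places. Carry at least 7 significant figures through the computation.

[2.341625, 2.767750]

f(0.211000) = -26.108176, f(3.620000) = 38.808528 (opposite signs)
step 1: m = 1.915500, f(m) = -10.345247 < 0 → root in [1.915500, 3.620000]
step 2: m = 2.767750, f(m) = 8.200740 > 0 → root in [1.915500, 2.767750]
step 3: m = 2.341625, f(m) = -2.347848 < 0 → root in [2.341625, 2.767750]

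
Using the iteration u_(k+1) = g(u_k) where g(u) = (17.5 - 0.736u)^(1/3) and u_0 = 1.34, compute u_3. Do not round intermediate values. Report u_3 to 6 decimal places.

2.501864

u_1 = g(1.340000) = 2.546529
u_2 = g(2.546529) = 2.500040
u_3 = g(2.500040) = 2.501864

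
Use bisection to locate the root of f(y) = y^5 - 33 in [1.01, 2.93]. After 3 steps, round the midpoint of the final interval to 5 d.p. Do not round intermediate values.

f(1.010000) = -31.948990, f(2.930000) = 182.942488 (opposite signs)
step 1: m = 1.970000, f(m) = -3.329072 < 0 → root in [1.970000, 2.930000]
step 2: m = 2.450000, f(m) = 55.273515 > 0 → root in [1.970000, 2.450000]
step 3: m = 2.210000, f(m) = 19.718297 > 0 → root in [1.970000, 2.210000]
Midpoint of [1.970000, 2.210000] = 2.090000

2.09000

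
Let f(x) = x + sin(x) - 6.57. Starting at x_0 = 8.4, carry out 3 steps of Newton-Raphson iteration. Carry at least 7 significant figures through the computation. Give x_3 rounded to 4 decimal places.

f'(x) = 1 + cos(x)
x_0 = 8.400000: f = 2.684599, f' = 0.480711 → x_1 = 8.400000 - (2.684599)/(0.480711) = 2.815362
x_1 = 2.815362: f = -3.434163, f' = 0.052743 → x_2 = 2.815362 - (-3.434163)/(0.052743) = 67.926637
x_2 = 67.926637: f = 60.428863, f' = 1.373143 → x_3 = 67.926637 - (60.428863)/(1.373143) = 23.918941

23.9189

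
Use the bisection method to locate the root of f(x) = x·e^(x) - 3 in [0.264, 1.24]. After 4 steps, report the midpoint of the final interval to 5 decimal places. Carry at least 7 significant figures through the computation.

f(0.264000) = -2.656238, f(1.240000) = 1.284961 (opposite signs)
step 1: m = 0.752000, f(m) = -1.404829 < 0 → root in [0.752000, 1.240000]
step 2: m = 0.996000, f(m) = -0.303399 < 0 → root in [0.996000, 1.240000]
step 3: m = 1.118000, f(m) = 0.419661 > 0 → root in [0.996000, 1.118000]
step 4: m = 1.057000, f(m) = 0.041755 > 0 → root in [0.996000, 1.057000]
Midpoint of [0.996000, 1.057000] = 1.026500

1.02650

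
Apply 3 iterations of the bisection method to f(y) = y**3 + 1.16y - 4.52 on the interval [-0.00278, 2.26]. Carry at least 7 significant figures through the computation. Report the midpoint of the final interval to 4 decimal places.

1.5529

f(-0.002780) = -4.523225, f(2.260000) = 9.644776 (opposite signs)
step 1: m = 1.128610, f(m) = -1.773234 < 0 → root in [1.128610, 2.260000]
step 2: m = 1.694305, f(m) = 2.309183 > 0 → root in [1.128610, 1.694305]
step 3: m = 1.411458, f(m) = -0.070786 < 0 → root in [1.411458, 1.694305]
Midpoint of [1.411458, 1.694305] = 1.552881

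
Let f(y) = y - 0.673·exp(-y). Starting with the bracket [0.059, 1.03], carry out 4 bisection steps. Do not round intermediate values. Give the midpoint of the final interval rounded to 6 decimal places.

f(0.059000) = -0.575442, f(1.030000) = 0.789734 (opposite signs)
step 1: m = 0.544500, f(m) = 0.154071 > 0 → root in [0.059000, 0.544500]
step 2: m = 0.301750, f(m) = -0.195949 < 0 → root in [0.301750, 0.544500]
step 3: m = 0.423125, f(m) = -0.017688 < 0 → root in [0.423125, 0.544500]
step 4: m = 0.483812, f(m) = 0.068956 > 0 → root in [0.423125, 0.483812]
Midpoint of [0.423125, 0.483812] = 0.453469

0.453469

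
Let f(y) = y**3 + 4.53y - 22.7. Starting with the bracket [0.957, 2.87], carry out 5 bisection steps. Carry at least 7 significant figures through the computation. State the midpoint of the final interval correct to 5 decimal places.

2.30208

f(0.957000) = -17.488323, f(2.870000) = 13.941003 (opposite signs)
step 1: m = 1.913500, f(m) = -7.025599 < 0 → root in [1.913500, 2.870000]
step 2: m = 2.391750, f(m) = 1.816557 > 0 → root in [1.913500, 2.391750]
step 3: m = 2.152625, f(m) = -2.973787 < 0 → root in [2.152625, 2.391750]
step 4: m = 2.272188, f(m) = -0.676059 < 0 → root in [2.272188, 2.391750]
step 5: m = 2.331969, f(m) = 0.545247 > 0 → root in [2.272188, 2.331969]
Midpoint of [2.272188, 2.331969] = 2.302078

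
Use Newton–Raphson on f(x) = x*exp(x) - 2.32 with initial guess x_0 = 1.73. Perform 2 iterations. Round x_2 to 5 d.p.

f'(x) = (x+1)*exp(x)
x_0 = 1.730000: f = 7.438331, f' = 15.398985 → x_1 = 1.730000 - (7.438331)/(15.398985) = 1.246960
x_1 = 1.246960: f = 2.019104, f' = 7.818852 → x_2 = 1.246960 - (2.019104)/(7.818852) = 0.988724

0.98872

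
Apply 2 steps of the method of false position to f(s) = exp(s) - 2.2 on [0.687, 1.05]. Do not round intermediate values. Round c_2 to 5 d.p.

f(0.687000) = -0.212257, f(1.050000) = 0.657651
step 1: c = 0.775572, f(c) = -0.028167 < 0 → new bracket [0.775572, 1.050000]
step 2: c = 0.786842, f(c) = -0.003550 < 0 → new bracket [0.786842, 1.050000]

0.78684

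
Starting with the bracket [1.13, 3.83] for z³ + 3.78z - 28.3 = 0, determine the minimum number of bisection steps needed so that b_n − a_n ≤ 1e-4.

15

Initial width b − a = 3.83 − 1.13 = 2.700000.
After n steps the width is (b−a)/2^n; need (b−a)/2^n ≤ 1e-4.
So n ≥ log₂(2.700000/1e-4) = log₂(27000.0000) ≈ 14.7207.
Hence n = 15.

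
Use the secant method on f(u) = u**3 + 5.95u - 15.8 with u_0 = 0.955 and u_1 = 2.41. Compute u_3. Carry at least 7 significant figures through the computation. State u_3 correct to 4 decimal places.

f(u_0) = -9.246766, f(u_1) = 12.537021
u_2 = 2.410000 - (12.537021)·(2.410000 - 0.955000)/(12.537021 - (-9.246766)) = 1.572617; f(u_2) = -2.553647
u_3 = 1.572617 - (-2.553647)·(1.572617 - 2.410000)/(-2.553647 - (12.537021)) = 1.714319; f(u_3) = -0.561601

1.7143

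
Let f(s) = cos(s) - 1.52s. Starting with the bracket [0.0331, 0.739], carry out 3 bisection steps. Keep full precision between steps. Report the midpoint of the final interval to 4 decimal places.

f(0.033100) = 0.949140, f(0.739000) = -0.384138 (opposite signs)
step 1: m = 0.386050, f(m) = 0.339608 > 0 → root in [0.386050, 0.739000]
step 2: m = 0.562525, f(m) = -0.009127 < 0 → root in [0.386050, 0.562525]
step 3: m = 0.474287, f(m) = 0.168701 > 0 → root in [0.474287, 0.562525]
Midpoint of [0.474287, 0.562525] = 0.518406

0.5184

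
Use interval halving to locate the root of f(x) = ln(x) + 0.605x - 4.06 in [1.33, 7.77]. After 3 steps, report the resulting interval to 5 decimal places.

[3.74500, 4.55000]

f(1.330000) = -2.970171, f(7.770000) = 2.691120 (opposite signs)
step 1: m = 4.550000, f(m) = 0.207877 > 0 → root in [1.330000, 4.550000]
step 2: m = 2.940000, f(m) = -1.202890 < 0 → root in [2.940000, 4.550000]
step 3: m = 3.745000, f(m) = -0.473853 < 0 → root in [3.745000, 4.550000]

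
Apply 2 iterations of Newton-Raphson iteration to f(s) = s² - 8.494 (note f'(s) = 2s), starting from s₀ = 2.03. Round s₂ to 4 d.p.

2.9204

Newton update: s ← s − f(s)/f'(s).
s_0 = 2.030000: f = -4.373100, f' = 4.060000 → s_1 = 2.030000 - (-4.373100)/(4.060000) = 3.107118
s_1 = 3.107118: f = 1.160184, f' = 6.214236 → s_2 = 3.107118 - (1.160184)/(6.214236) = 2.920421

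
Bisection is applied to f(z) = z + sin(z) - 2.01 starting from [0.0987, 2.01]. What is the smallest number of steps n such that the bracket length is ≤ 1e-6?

Initial width b − a = 2.01 − 0.0987 = 1.911300.
After n steps the width is (b−a)/2^n; need (b−a)/2^n ≤ 1e-6.
So n ≥ log₂(1.911300/1e-6) = log₂(1911300.0000) ≈ 20.8661.
Hence n = 21.

21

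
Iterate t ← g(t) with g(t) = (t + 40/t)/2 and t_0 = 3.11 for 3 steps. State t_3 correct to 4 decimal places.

t_1 = g(3.110000) = 7.985868
t_2 = g(7.985868) = 6.497358
t_3 = g(6.497358) = 6.326853

6.3269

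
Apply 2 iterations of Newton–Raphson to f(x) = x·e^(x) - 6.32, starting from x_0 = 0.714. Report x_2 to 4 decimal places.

f'(x) = (x + 1)·e^(x)
x_0 = 0.714000: f = -4.861910, f' = 3.500234 → x_1 = 0.714000 - (-4.861910)/(3.500234) = 2.103024
x_1 = 2.103024: f = 10.905667, f' = 25.416570 → x_2 = 2.103024 - (10.905667)/(25.416570) = 1.673947

1.6739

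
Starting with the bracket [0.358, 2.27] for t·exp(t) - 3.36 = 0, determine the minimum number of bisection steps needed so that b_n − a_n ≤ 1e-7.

Initial width b − a = 2.27 − 0.358 = 1.912000.
After n steps the width is (b−a)/2^n; need (b−a)/2^n ≤ 1e-7.
So n ≥ log₂(1.912000/1e-7) = log₂(19120000.0000) ≈ 24.1886.
Hence n = 25.

25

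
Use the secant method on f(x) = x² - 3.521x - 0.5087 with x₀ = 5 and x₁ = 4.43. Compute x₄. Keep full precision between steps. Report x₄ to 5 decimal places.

3.66123

f(x_0) = 6.886300, f(x_1) = 3.518170
x_2 = 4.430000 - (3.518170)·(4.430000 - 5.000000)/(3.518170 - (6.886300)) = 3.834608; f(x_2) = 0.693865
x_3 = 3.834608 - (0.693865)·(3.834608 - 4.430000)/(0.693865 - (3.518170)) = 3.688335; f(x_3) = 0.108486
x_4 = 3.688335 - (0.108486)·(3.688335 - 3.834608)/(0.108486 - (0.693865)) = 3.661226; f(x_4) = 0.004700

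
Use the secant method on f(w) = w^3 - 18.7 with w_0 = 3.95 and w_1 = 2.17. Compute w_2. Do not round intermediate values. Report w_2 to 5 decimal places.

2.46366

f(w_0) = 42.929875, f(w_1) = -8.481687
w_2 = 2.170000 - (-8.481687)·(2.170000 - 3.950000)/(-8.481687 - (42.929875)) = 2.463658; f(w_2) = -3.746560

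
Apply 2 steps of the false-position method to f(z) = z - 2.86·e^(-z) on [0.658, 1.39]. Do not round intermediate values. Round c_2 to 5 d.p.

f(0.658000) = -0.823154, f(1.390000) = 0.677645
step 1: c = 1.059485, f(c) = 0.068112 > 0 → new bracket [0.658000, 1.059485]
step 2: c = 1.028803, f(c) = 0.006541 > 0 → new bracket [0.658000, 1.028803]

1.02880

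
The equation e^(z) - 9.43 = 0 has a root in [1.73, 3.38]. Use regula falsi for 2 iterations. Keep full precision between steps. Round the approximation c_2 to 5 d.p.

2.12496

f(1.730000) = -3.789346, f(3.380000) = 19.940771
step 1: c = 1.993480, f(c) = -2.088961 < 0 → new bracket [1.993480, 3.380000]
step 2: c = 2.124957, f(c) = -1.057466 < 0 → new bracket [2.124957, 3.380000]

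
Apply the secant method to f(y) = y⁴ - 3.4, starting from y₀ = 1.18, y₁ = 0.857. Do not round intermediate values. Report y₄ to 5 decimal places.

1.34031

f(y_0) = -1.461222, f(y_1) = -2.860585
y_2 = 0.857000 - (-2.860585)·(0.857000 - 1.180000)/(-2.860585 - (-1.461222)) = 1.517278; f(y_2) = 1.899820
y_3 = 1.517278 - (1.899820)·(1.517278 - 0.857000)/(1.899820 - (-2.860585)) = 1.253769; f(y_3) = -0.929013
y_4 = 1.253769 - (-0.929013)·(1.253769 - 1.517278)/(-0.929013 - (1.899820)) = 1.340308; f(y_4) = -0.172856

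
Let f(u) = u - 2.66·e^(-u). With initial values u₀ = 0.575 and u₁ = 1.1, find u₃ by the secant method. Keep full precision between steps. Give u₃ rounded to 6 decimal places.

f(u_0) = -0.921795, f(u_1) = 0.214563
u_2 = 1.100000 - (0.214563)·(1.100000 - 0.575000)/(0.214563 - (-0.921795)) = 1.000871; f(u_2) = 0.023164
u_3 = 1.000871 - (0.023164)·(1.000871 - 1.100000)/(0.023164 - (0.214563)) = 0.988874; f(u_3) = -0.000633

0.988874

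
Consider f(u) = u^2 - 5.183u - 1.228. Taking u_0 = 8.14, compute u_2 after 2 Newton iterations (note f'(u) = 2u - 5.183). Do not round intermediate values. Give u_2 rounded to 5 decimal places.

5.47461

u_0 = 8.140000: f = 22.841980, f' = 11.097000 → u_1 = 8.140000 - (22.841980)/(11.097000) = 6.081608
u_1 = 6.081608: f = 4.236979, f' = 6.980215 → u_2 = 6.081608 - (4.236979)/(6.980215) = 5.474609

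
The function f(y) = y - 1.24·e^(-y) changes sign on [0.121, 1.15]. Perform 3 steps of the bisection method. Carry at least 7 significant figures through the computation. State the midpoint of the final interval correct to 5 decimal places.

0.69981

f(0.121000) = -0.977682, f(1.150000) = 0.757370 (opposite signs)
step 1: m = 0.635500, f(m) = -0.021292 < 0 → root in [0.635500, 1.150000]
step 2: m = 0.892750, f(m) = 0.384935 > 0 → root in [0.635500, 0.892750]
step 3: m = 0.764125, f(m) = 0.186606 > 0 → root in [0.635500, 0.764125]
Midpoint of [0.635500, 0.764125] = 0.699812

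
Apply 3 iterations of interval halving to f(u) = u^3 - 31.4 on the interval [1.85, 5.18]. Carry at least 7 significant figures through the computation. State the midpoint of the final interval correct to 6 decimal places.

f(1.850000) = -25.068375, f(5.180000) = 107.591832 (opposite signs)
step 1: m = 3.515000, f(m) = 12.028616 > 0 → root in [1.850000, 3.515000]
step 2: m = 2.682500, f(m) = -12.097250 < 0 → root in [2.682500, 3.515000]
step 3: m = 3.098750, f(m) = -1.645023 < 0 → root in [3.098750, 3.515000]
Midpoint of [3.098750, 3.515000] = 3.306875

3.306875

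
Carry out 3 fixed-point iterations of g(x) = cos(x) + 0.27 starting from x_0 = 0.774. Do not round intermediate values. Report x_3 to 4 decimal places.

x_1 = g(0.774000) = 0.985120
x_2 = g(0.985120) = 0.822763
x_3 = g(0.822763) = 0.950199

0.9502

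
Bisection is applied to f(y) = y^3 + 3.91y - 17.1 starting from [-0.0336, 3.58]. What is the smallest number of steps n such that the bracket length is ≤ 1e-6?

22

Initial width b − a = 3.58 − -0.0336 = 3.613600.
After n steps the width is (b−a)/2^n; need (b−a)/2^n ≤ 1e-6.
So n ≥ log₂(3.613600/1e-6) = log₂(3613600.0000) ≈ 21.7850.
Hence n = 22.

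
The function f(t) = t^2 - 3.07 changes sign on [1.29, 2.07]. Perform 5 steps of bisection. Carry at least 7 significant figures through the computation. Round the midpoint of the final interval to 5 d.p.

f(1.290000) = -1.405900, f(2.070000) = 1.214900 (opposite signs)
step 1: m = 1.680000, f(m) = -0.247600 < 0 → root in [1.680000, 2.070000]
step 2: m = 1.875000, f(m) = 0.445625 > 0 → root in [1.680000, 1.875000]
step 3: m = 1.777500, f(m) = 0.089506 > 0 → root in [1.680000, 1.777500]
step 4: m = 1.728750, f(m) = -0.081423 < 0 → root in [1.728750, 1.777500]
step 5: m = 1.753125, f(m) = 0.003447 > 0 → root in [1.728750, 1.753125]
Midpoint of [1.728750, 1.753125] = 1.740937

1.74094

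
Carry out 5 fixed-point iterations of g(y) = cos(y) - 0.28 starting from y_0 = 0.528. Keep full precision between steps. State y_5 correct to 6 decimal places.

0.566311

y_1 = g(0.528000) = 0.583816
y_2 = g(0.583816) = 0.554365
y_3 = g(0.554365) = 0.570235
y_4 = g(0.570235) = 0.561774
y_5 = g(0.561774) = 0.566311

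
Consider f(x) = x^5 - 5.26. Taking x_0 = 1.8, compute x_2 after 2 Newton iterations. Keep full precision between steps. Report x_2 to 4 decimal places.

f'(x) = 5x^4
x_0 = 1.800000: f = 13.635680, f' = 52.488000 → x_1 = 1.800000 - (13.635680)/(52.488000) = 1.540213
x_1 = 1.540213: f = 3.407712, f' = 28.138023 → x_2 = 1.540213 - (3.407712)/(28.138023) = 1.419106

1.4191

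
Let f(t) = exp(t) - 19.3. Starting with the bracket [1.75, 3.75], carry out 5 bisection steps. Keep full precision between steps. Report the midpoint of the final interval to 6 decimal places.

f(1.750000) = -13.545397, f(3.750000) = 23.221082 (opposite signs)
step 1: m = 2.750000, f(m) = -3.657368 < 0 → root in [2.750000, 3.750000]
step 2: m = 3.250000, f(m) = 6.490340 > 0 → root in [2.750000, 3.250000]
step 3: m = 3.000000, f(m) = 0.785537 > 0 → root in [2.750000, 3.000000]
step 4: m = 2.875000, f(m) = -1.574576 < 0 → root in [2.875000, 3.000000]
step 5: m = 2.937500, f(m) = -0.431384 < 0 → root in [2.937500, 3.000000]
Midpoint of [2.937500, 3.000000] = 2.968750

2.968750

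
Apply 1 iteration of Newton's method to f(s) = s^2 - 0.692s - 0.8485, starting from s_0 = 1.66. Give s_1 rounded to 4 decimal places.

f'(s) = 2s - 0.692
s_0 = 1.660000: f = 0.758380, f' = 2.628000 → s_1 = 1.660000 - (0.758380)/(2.628000) = 1.371423

1.3714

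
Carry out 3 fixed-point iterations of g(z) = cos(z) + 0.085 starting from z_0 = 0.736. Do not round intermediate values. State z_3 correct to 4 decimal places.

0.8080

z_1 = g(0.736000) = 0.826160
z_2 = g(0.826160) = 0.762705
z_3 = g(0.762705) = 0.807970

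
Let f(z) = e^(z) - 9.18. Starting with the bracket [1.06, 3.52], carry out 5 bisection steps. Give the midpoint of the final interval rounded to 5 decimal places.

2.25156

f(1.060000) = -6.293629, f(3.520000) = 24.604428 (opposite signs)
step 1: m = 2.290000, f(m) = 0.694938 > 0 → root in [1.060000, 2.290000]
step 2: m = 1.675000, f(m) = -3.841205 < 0 → root in [1.675000, 2.290000]
step 3: m = 1.982500, f(m) = -1.919128 < 0 → root in [1.982500, 2.290000]
step 4: m = 2.136250, f(m) = -0.712376 < 0 → root in [2.136250, 2.290000]
step 5: m = 2.213125, f(m) = -0.035752 < 0 → root in [2.213125, 2.290000]
Midpoint of [2.213125, 2.290000] = 2.251562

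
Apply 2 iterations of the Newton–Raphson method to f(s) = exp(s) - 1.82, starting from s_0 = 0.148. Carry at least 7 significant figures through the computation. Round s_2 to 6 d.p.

0.605621

f'(s) = exp(s)
s_0 = 0.148000: f = -0.660487, f' = 1.159513 → s_1 = 0.148000 - (-0.660487)/(1.159513) = 0.717625
s_1 = 0.717625: f = 0.229559, f' = 2.049559 → s_2 = 0.717625 - (0.229559)/(2.049559) = 0.605621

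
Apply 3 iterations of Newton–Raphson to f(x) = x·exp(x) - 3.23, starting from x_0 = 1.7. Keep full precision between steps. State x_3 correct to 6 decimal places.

1.088588

f'(x) = (x + 1)·exp(x)
x_0 = 1.700000: f = 6.075711, f' = 14.779658 → x_1 = 1.700000 - (6.075711)/(14.779658) = 1.288914
x_1 = 1.288914: f = 1.447267, f' = 8.306111 → x_2 = 1.288914 - (1.447267)/(8.306111) = 1.114673
x_2 = 1.114673: f = 0.168158, f' = 6.446729 → x_3 = 1.114673 - (0.168158)/(6.446729) = 1.088588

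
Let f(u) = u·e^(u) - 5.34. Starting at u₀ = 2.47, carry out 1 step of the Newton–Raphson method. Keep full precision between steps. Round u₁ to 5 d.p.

Newton update: u ← u − f(u)/f'(u).
f'(u) = (u + 1)·e^(u)
u_0 = 2.470000: f = 23.861444, f' = 41.023891 → u_1 = 2.470000 - (23.861444)/(41.023891) = 1.888352

1.88835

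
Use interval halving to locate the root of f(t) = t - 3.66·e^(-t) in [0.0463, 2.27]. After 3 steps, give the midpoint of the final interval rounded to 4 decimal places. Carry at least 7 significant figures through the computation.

f(0.046300) = -3.448105, f(2.270000) = 1.891877 (opposite signs)
step 1: m = 1.158150, f(m) = 0.008666 > 0 → root in [0.046300, 1.158150]
step 2: m = 0.602225, f(m) = -1.401961 < 0 → root in [0.602225, 1.158150]
step 3: m = 0.880188, f(m) = -0.637633 < 0 → root in [0.880188, 1.158150]
Midpoint of [0.880188, 1.158150] = 1.019169

1.0192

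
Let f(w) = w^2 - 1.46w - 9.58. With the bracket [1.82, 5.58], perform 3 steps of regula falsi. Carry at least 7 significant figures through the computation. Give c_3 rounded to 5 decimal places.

f(1.820000) = -8.924800, f(5.580000) = 13.409600
step 1: c = 3.322492, f(c) = -3.391887 < 0 → new bracket [3.322492, 5.580000]
step 2: c = 3.778238, f(c) = -0.821146 < 0 → new bracket [3.778238, 5.580000]
step 3: c = 3.882204, f(c) = -0.176513 < 0 → new bracket [3.882204, 5.580000]

3.88220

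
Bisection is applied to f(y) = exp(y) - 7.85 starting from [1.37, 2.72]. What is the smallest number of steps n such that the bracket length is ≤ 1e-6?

21

Initial width b − a = 2.72 − 1.37 = 1.350000.
After n steps the width is (b−a)/2^n; need (b−a)/2^n ≤ 1e-6.
So n ≥ log₂(1.350000/1e-6) = log₂(1350000.0000) ≈ 20.3645.
Hence n = 21.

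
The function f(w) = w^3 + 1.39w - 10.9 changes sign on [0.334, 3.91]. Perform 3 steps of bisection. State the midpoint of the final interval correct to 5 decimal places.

1.89850

f(0.334000) = -10.398480, f(3.910000) = 54.311371 (opposite signs)
step 1: m = 2.122000, f(m) = 1.604700 > 0 → root in [0.334000, 2.122000]
step 2: m = 1.228000, f(m) = -7.341276 < 0 → root in [1.228000, 2.122000]
step 3: m = 1.675000, f(m) = -3.872328 < 0 → root in [1.675000, 2.122000]
Midpoint of [1.675000, 2.122000] = 1.898500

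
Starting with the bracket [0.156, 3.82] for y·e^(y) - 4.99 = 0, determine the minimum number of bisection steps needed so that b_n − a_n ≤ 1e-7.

Initial width b − a = 3.82 − 0.156 = 3.664000.
After n steps the width is (b−a)/2^n; need (b−a)/2^n ≤ 1e-7.
So n ≥ log₂(3.664000/1e-7) = log₂(36640000.0000) ≈ 25.1269.
Hence n = 26.

26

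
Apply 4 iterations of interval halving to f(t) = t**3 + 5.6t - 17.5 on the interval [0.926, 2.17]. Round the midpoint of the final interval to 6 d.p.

1.897875

f(0.926000) = -11.520377, f(2.170000) = 4.870313 (opposite signs)
step 1: m = 1.548000, f(m) = -5.121721 < 0 → root in [1.548000, 2.170000]
step 2: m = 1.859000, f(m) = -0.665117 < 0 → root in [1.859000, 2.170000]
step 3: m = 2.014500, f(m) = 1.956465 > 0 → root in [1.859000, 2.014500]
step 4: m = 1.936750, f(m) = 0.610550 > 0 → root in [1.859000, 1.936750]
Midpoint of [1.859000, 1.936750] = 1.897875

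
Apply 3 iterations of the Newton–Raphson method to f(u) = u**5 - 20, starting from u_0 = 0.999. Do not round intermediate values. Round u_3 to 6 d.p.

3.105731

Newton update: u ← u − f(u)/f'(u).
f'(u) = 5u**4
u_0 = 0.999000: f = -19.004990, f' = 4.980030 → u_1 = 0.999000 - (-19.004990)/(4.980030) = 4.815240
u_1 = 4.815240: f = 2568.747700, f' = 2688.077497 → u_2 = 4.815240 - (2568.747700)/(2688.077497) = 3.859632
u_2 = 3.859632: f = 836.504552, f' = 1109.567544 → u_3 = 3.859632 - (836.504552)/(1109.567544) = 3.105731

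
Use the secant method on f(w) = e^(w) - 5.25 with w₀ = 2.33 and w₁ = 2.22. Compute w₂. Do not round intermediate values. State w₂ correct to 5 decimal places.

Secant update: w_(k+1) = w_k − f(w_k)·(w_k − w_(k-1))/(f(w_k) − f(w_(k-1))).
f(w_0) = 5.027942, f(w_1) = 3.957331
w_2 = 2.220000 - (3.957331)·(2.220000 - 2.330000)/(3.957331 - (5.027942)) = 1.813404; f(w_2) = 0.881281

1.81340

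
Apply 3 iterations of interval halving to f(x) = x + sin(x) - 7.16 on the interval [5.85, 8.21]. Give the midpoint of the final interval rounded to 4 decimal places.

f(5.850000) = -1.729764, f(8.210000) = 1.987292 (opposite signs)
step 1: m = 7.030000, f(m) = 0.549305 > 0 → root in [5.850000, 7.030000]
step 2: m = 6.440000, f(m) = -0.563827 < 0 → root in [6.440000, 7.030000]
step 3: m = 6.735000, f(m) = 0.011599 > 0 → root in [6.440000, 6.735000]
Midpoint of [6.440000, 6.735000] = 6.587500

6.5875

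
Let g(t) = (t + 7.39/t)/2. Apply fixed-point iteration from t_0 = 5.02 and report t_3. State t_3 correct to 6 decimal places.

t_1 = g(5.020000) = 3.246056
t_2 = g(3.246056) = 2.761332
t_3 = g(2.761332) = 2.718788

2.718788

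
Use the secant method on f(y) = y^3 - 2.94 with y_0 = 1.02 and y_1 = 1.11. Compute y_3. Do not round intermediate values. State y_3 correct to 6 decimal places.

Secant update: y_(k+1) = y_k − f(y_k)·(y_k − y_(k-1))/(f(y_k) − f(y_(k-1))).
f(y_0) = -1.878792, f(y_1) = -1.572369
y_2 = 1.110000 - (-1.572369)·(1.110000 - 1.020000)/(-1.572369 - (-1.878792)) = 1.571823; f(y_2) = 0.943390
y_3 = 1.571823 - (0.943390)·(1.571823 - 1.110000)/(0.943390 - (-1.572369)) = 1.398643; f(y_3) = -0.203971

1.398643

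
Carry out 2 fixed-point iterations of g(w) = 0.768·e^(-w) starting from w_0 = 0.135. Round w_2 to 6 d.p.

0.392594

w_1 = g(0.135000) = 0.671014
w_2 = g(0.671014) = 0.392594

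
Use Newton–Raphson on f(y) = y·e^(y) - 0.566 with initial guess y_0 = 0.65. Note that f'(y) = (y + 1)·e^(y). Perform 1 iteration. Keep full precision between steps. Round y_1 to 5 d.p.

y_0 = 0.650000: f = 0.679102, f' = 3.160642 → y_1 = 0.650000 - (0.679102)/(3.160642) = 0.435138

0.43514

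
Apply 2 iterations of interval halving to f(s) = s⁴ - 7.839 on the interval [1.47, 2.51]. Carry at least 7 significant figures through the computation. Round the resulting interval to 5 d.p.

[1.47000, 1.73000]

f(1.470000) = -3.169511, f(2.510000) = 31.852260 (opposite signs)
step 1: m = 1.990000, f(m) = 7.843392 > 0 → root in [1.470000, 1.990000]
step 2: m = 1.730000, f(m) = 1.118450 > 0 → root in [1.470000, 1.730000]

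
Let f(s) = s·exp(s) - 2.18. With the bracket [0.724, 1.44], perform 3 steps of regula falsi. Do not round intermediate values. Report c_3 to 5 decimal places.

f(0.724000) = -0.686629, f(1.440000) = 3.897802
step 1: c = 0.831238, f(c) = -0.271344 < 0 → new bracket [0.831238, 1.440000]
step 2: c = 0.870859, f(c) = -0.099552 < 0 → new bracket [0.870859, 1.440000]
step 3: c = 0.885033, f(c) = -0.035508 < 0 → new bracket [0.885033, 1.440000]

0.88503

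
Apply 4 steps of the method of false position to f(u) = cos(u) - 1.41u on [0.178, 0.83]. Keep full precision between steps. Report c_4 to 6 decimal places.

f(0.178000) = 0.733220, f(0.830000) = -0.495424
step 1: c = 0.567095, f(c) = 0.043861 > 0 → new bracket [0.567095, 0.830000]
step 2: c = 0.588478, f(c) = 0.002033 > 0 → new bracket [0.588478, 0.830000]
step 3: c = 0.589465, f(c) = 0.000093 > 0 → new bracket [0.589465, 0.830000]
step 4: c = 0.589510, f(c) = 0.000004 > 0 → new bracket [0.589510, 0.830000]

0.589510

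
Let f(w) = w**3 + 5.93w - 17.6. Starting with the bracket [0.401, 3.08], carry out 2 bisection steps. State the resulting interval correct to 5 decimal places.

[1.74050, 2.41025]

f(0.401000) = -15.157589, f(3.080000) = 29.882512 (opposite signs)
step 1: m = 1.740500, f(m) = -2.006268 < 0 → root in [1.740500, 3.080000]
step 2: m = 2.410250, f(m) = 10.694660 > 0 → root in [1.740500, 2.410250]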